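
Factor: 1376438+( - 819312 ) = 557126= 2^1*278563^1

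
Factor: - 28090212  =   - 2^2 * 3^1*29^1 * 53^1*1523^1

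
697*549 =382653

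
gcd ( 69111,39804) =3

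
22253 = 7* 3179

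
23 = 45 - 22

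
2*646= 1292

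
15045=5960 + 9085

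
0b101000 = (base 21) 1j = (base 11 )37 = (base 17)26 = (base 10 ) 40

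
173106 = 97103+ 76003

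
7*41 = 287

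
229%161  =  68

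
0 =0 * 8296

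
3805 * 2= 7610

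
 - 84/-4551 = 28/1517 = 0.02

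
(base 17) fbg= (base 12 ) 2762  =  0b1000110111010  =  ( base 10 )4538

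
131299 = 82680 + 48619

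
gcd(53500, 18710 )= 10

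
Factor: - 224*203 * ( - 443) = 20144096= 2^5*7^2* 29^1*443^1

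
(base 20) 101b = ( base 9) 12013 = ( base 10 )8031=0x1F5F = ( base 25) CL6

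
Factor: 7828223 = 13^1*661^1*911^1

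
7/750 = 7/750 = 0.01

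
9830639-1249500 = 8581139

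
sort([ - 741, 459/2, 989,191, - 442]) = [ - 741, - 442,191,459/2, 989]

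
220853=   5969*37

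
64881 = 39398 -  - 25483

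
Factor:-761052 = -2^2*3^1*63421^1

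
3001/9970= 3001/9970 = 0.30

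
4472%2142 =188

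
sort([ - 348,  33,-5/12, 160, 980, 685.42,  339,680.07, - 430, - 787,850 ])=[ - 787, - 430, - 348, - 5/12,33,160,339,680.07, 685.42, 850, 980]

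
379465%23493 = 3577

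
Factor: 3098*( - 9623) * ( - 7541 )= 2^1*1549^1*7541^1 * 9623^1  =  224812699214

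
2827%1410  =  7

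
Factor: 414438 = 2^1*3^1 * 69073^1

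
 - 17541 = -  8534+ - 9007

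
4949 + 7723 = 12672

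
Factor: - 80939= - 29^1*2791^1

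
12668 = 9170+3498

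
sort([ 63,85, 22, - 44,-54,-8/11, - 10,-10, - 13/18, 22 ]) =[ - 54,  -  44, - 10,  -  10, - 8/11 , - 13/18, 22,22,63, 85 ]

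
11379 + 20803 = 32182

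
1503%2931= 1503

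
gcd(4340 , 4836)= 124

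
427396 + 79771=507167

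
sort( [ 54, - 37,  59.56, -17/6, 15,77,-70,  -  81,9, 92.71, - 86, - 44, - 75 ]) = [ - 86, - 81,-75  , - 70, - 44, - 37, - 17/6, 9, 15, 54 , 59.56, 77, 92.71] 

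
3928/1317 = 3928/1317 = 2.98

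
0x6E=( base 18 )62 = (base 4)1232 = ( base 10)110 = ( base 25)4A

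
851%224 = 179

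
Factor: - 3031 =  -  7^1*433^1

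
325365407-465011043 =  - 139645636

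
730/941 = 730/941=0.78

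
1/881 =1/881  =  0.00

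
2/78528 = 1/39264   =  0.00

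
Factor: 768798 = 2^1*3^3 * 23^1*619^1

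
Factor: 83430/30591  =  30/11=   2^1*3^1*5^1 * 11^( - 1 )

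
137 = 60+77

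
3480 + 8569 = 12049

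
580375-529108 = 51267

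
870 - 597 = 273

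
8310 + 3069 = 11379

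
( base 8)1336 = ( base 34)lk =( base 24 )16e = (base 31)NL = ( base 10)734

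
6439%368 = 183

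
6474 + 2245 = 8719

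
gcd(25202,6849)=1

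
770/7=110 = 110.00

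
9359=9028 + 331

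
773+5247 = 6020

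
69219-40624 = 28595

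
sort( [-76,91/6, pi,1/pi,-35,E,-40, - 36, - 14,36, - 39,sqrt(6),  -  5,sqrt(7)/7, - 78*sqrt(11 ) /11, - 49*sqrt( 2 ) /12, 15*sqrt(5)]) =[-76, - 40,  -  39, - 36, - 35, - 78 * sqrt(11) /11, - 14, - 49*sqrt(2 )/12 , - 5 , 1/pi,sqrt( 7) /7,sqrt( 6), E,pi,91/6,15 * sqrt(5 ),  36] 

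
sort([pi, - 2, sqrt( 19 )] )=[  -  2,  pi,  sqrt(19)]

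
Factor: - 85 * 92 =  - 2^2 * 5^1*17^1*23^1 = - 7820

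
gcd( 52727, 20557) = 1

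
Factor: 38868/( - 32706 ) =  - 2^1*3^( - 1) * 23^( - 1 )*41^1 = - 82/69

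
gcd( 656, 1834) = 2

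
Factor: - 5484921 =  - 3^1*13^1*140639^1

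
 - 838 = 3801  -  4639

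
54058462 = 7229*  7478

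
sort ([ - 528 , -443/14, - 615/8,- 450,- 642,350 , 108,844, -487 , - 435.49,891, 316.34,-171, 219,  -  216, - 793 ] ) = [ - 793, - 642,-528 , - 487, - 450, -435.49,  -  216, - 171,- 615/8,- 443/14,108,219,316.34,350, 844,891 ]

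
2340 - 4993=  - 2653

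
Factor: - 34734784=- 2^6 * 7^1*23^1  *3371^1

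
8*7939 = 63512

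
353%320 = 33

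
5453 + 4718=10171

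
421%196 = 29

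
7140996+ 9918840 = 17059836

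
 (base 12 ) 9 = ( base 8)11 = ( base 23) 9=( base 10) 9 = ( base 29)9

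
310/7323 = 310/7323 = 0.04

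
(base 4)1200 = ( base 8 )140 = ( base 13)75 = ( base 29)39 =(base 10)96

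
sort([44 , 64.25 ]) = [44,64.25]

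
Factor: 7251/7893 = 2417/2631 = 3^( - 1)* 877^ (  -  1)*2417^1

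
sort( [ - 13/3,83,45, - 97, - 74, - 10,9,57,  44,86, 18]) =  [ - 97, - 74,-10, - 13/3,9,18,44, 45, 57, 83,86] 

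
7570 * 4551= 34451070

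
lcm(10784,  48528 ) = 97056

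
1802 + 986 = 2788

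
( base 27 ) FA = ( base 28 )en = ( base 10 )415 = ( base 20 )10F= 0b110011111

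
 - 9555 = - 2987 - 6568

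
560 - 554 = 6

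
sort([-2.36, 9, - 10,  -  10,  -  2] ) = [ - 10,- 10  , - 2.36,-2 , 9]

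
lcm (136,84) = 2856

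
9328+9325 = 18653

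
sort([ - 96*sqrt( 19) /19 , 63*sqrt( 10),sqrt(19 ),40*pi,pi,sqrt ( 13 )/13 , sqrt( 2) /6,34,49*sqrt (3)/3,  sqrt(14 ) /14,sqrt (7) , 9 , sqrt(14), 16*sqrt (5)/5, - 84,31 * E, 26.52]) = [ - 84,-96 * sqrt(19 ) /19 , sqrt(2 )/6, sqrt(14)/14,sqrt(13 ) /13, sqrt( 7),pi,sqrt(14),sqrt(19),16*sqrt( 5) /5, 9,26.52,49*sqrt(3)/3, 34,31*E,40*pi, 63*sqrt(10) ] 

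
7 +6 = 13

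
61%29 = 3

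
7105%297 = 274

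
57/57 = 1 = 1.00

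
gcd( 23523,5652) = 3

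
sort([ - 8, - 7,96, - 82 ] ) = [ - 82,-8, -7, 96] 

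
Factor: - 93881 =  - 269^1*349^1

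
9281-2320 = 6961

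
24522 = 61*402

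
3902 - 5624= - 1722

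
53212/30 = 26606/15 = 1773.73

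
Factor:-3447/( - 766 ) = 2^ ( - 1)*3^2 = 9/2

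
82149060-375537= 81773523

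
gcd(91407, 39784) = 1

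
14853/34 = 14853/34 =436.85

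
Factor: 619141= 41^1*15101^1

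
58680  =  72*815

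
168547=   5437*31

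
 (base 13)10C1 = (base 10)2354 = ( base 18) 74E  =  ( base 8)4462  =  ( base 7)6602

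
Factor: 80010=2^1* 3^2 * 5^1*7^1 *127^1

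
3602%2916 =686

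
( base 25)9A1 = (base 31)63h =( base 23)b2b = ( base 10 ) 5876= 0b1011011110100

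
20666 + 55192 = 75858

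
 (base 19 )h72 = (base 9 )8538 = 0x1880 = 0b1100010000000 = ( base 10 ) 6272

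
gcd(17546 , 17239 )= 1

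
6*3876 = 23256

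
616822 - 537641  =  79181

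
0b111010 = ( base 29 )20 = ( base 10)58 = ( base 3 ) 2011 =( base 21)2g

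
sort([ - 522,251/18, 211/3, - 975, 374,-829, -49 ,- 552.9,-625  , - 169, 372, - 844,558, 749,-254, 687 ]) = [ - 975,-844, - 829, -625, - 552.9, - 522,-254 , - 169, - 49,251/18,211/3,  372,374, 558,687, 749 ] 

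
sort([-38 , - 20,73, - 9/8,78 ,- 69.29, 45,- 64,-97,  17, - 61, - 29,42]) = [ - 97,- 69.29,-64, -61, - 38, - 29,  -  20, - 9/8, 17, 42, 45,73, 78 ] 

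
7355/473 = 15  +  260/473 = 15.55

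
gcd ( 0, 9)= 9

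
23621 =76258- 52637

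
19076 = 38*502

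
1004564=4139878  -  3135314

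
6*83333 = 499998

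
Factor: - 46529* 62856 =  - 2924626824 = - 2^3*3^4*7^1 *17^2*23^1*97^1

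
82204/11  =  82204/11 = 7473.09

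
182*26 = 4732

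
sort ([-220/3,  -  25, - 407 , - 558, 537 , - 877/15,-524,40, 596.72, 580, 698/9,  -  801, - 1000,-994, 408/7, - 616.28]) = [-1000, - 994, - 801,-616.28, - 558 , - 524, - 407,- 220/3,-877/15,  -  25, 40 , 408/7,698/9,  537,580, 596.72] 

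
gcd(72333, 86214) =3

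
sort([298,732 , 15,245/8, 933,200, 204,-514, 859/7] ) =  [ - 514, 15, 245/8,859/7, 200, 204, 298, 732 , 933] 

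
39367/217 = 181 + 90/217 = 181.41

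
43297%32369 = 10928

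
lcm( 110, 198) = 990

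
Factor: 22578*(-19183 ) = - 2^1*3^1*53^1 * 71^1*19183^1 = -433113774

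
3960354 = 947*4182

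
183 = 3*61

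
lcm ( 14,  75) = 1050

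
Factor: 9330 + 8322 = 17652 = 2^2*3^1*  1471^1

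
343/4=343/4  =  85.75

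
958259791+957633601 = 1915893392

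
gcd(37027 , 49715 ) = 61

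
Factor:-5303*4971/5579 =-3^1*7^( - 1 )*797^( - 1)*1657^1*5303^1= -  26361213/5579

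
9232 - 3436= 5796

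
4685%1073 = 393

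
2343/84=781/28=27.89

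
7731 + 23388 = 31119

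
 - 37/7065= -37/7065=-0.01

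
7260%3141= 978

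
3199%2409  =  790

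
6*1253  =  7518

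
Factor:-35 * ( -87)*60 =182700=2^2 * 3^2*5^2*7^1*29^1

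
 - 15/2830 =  - 3/566 = - 0.01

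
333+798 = 1131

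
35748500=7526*4750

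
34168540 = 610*56014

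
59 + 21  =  80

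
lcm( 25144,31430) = 125720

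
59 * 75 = 4425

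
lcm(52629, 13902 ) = 736806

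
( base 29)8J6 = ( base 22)f13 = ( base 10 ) 7285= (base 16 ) 1c75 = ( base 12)4271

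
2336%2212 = 124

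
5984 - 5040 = 944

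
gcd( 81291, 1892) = 1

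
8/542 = 4/271 = 0.01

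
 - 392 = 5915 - 6307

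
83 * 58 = 4814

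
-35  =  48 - 83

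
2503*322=805966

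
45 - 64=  - 19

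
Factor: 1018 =2^1*509^1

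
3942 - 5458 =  - 1516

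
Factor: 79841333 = 11^1*13^1*17^1*32843^1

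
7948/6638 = 3974/3319 = 1.20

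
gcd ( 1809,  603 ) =603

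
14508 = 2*7254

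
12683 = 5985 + 6698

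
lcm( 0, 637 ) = 0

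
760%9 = 4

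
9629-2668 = 6961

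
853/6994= 853/6994 = 0.12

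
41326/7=41326/7 = 5903.71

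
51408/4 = 12852 = 12852.00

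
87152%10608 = 2288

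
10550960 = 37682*280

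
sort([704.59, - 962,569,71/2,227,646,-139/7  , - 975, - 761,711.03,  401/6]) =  [ - 975, - 962, - 761  , - 139/7,71/2, 401/6,  227,569,646,704.59,711.03]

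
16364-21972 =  -5608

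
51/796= 51/796=0.06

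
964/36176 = 241/9044=0.03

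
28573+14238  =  42811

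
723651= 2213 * 327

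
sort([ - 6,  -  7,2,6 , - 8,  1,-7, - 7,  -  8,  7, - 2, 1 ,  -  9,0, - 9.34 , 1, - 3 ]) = [  -  9.34,  -  9,-8,  -  8,-7, - 7,-7,- 6, - 3,-2,0,1 , 1,1, 2,6,7 ] 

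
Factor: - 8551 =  - 17^1*503^1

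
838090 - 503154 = 334936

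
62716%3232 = 1308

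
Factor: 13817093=83^1 * 166471^1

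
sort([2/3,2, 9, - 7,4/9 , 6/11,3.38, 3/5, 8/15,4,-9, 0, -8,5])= [ - 9, - 8, - 7,0 , 4/9, 8/15,6/11, 3/5,2/3,2,3.38,4,5,9 ]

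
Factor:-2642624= - 2^6*157^1*263^1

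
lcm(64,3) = 192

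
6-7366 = - 7360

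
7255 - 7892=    - 637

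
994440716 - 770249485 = 224191231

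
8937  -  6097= 2840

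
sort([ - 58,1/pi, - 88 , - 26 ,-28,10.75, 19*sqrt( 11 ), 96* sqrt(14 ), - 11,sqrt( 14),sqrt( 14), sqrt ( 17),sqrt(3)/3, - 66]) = [ - 88, - 66,- 58,  -  28, - 26, - 11,1/pi,  sqrt (3)/3,sqrt(14),sqrt( 14), sqrt( 17 ),10.75, 19 * sqrt(11),96 * sqrt( 14)]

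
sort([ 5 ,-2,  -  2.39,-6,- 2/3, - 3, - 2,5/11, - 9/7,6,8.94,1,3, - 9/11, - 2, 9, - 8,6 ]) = [ - 8,  -  6,-3,-2.39,-2,  -  2, - 2,  -  9/7,-9/11, - 2/3 , 5/11,1,  3,5,6,6,8.94,9] 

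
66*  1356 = 89496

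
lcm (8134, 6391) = 89474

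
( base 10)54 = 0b110110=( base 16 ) 36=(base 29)1P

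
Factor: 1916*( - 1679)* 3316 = -10667452624  =  -2^4 * 23^1*73^1 * 479^1* 829^1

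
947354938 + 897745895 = 1845100833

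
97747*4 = 390988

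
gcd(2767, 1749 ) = 1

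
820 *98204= 80527280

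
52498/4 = 26249/2=13124.50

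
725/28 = 725/28 = 25.89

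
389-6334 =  - 5945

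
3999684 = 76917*52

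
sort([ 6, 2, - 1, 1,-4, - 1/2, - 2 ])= [-4, - 2,-1,-1/2,  1, 2, 6 ]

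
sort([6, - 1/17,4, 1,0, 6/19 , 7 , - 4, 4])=[-4,-1/17,0,6/19, 1,4 , 4, 6,7 ] 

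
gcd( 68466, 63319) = 1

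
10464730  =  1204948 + 9259782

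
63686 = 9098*7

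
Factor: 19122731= 19122731^1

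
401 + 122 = 523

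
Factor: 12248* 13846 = 169585808 = 2^4*7^1 * 23^1*43^1*1531^1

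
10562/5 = 10562/5 = 2112.40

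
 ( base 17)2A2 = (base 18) 25c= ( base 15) 350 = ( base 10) 750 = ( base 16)2EE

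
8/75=8/75 = 0.11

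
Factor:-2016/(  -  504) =4 = 2^2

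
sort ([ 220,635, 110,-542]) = [ - 542,110 , 220, 635]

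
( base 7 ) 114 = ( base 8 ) 74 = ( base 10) 60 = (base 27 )26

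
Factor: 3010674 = 2^1*3^1 * 501779^1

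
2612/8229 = 2612/8229 = 0.32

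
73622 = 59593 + 14029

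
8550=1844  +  6706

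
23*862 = 19826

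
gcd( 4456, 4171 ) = 1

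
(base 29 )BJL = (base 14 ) 3819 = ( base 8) 23137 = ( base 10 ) 9823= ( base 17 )1gge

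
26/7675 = 26/7675 = 0.00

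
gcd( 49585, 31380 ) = 5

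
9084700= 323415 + 8761285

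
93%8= 5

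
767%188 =15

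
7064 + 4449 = 11513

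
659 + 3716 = 4375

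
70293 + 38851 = 109144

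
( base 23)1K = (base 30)1D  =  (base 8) 53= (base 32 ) 1b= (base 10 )43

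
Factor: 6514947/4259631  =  3^1*163^1*4441^1*1419877^( - 1 ) = 2171649/1419877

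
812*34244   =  27806128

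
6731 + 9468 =16199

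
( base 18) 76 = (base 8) 204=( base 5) 1012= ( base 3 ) 11220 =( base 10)132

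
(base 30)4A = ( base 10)130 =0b10000010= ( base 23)5F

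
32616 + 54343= 86959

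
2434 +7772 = 10206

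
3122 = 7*446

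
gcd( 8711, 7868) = 281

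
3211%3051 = 160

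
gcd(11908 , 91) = 13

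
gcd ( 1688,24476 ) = 844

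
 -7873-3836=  -11709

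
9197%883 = 367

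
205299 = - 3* (-68433 ) 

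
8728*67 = 584776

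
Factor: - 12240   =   - 2^4 * 3^2 * 5^1*17^1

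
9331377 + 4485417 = 13816794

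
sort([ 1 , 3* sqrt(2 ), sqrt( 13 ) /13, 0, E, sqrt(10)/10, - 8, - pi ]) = [ - 8,-pi , 0, sqrt( 13)/13, sqrt( 10)/10, 1, E, 3*sqrt( 2)]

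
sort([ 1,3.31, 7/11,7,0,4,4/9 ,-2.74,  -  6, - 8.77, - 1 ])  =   [-8.77, - 6,-2.74, - 1,0,4/9,7/11,1,  3.31,4, 7 ]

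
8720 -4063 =4657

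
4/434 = 2/217 = 0.01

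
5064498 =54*93787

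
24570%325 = 195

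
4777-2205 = 2572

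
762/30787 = 762/30787 = 0.02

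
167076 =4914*34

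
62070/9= 20690/3 = 6896.67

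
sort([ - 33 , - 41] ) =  [ - 41, - 33]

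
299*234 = 69966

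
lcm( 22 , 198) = 198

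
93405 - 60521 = 32884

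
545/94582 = 545/94582 = 0.01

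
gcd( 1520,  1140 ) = 380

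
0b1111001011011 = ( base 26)BCN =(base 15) 2481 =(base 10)7771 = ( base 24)dbj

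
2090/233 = 8 + 226/233 = 8.97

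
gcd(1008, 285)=3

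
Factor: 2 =2^1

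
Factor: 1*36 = 2^2*3^2 = 36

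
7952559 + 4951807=12904366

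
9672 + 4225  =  13897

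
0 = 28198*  0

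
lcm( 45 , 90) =90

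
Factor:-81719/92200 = -2^( -3 )*5^( - 2 )*11^1 * 17^1*19^1*23^1 *461^(-1) 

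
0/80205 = 0 = 0.00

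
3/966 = 1/322 = 0.00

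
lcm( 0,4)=0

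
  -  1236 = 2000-3236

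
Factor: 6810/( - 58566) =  - 5^1*43^( - 1) =-  5/43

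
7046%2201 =443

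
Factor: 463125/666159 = 625/899 = 5^4*29^( - 1)*31^(  -  1)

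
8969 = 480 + 8489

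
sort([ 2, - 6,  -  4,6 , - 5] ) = [  -  6, - 5 ,-4,  2,6] 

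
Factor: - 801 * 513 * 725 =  - 3^5 * 5^2*19^1*29^1 *89^1=- 297911925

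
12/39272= 3/9818  =  0.00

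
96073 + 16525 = 112598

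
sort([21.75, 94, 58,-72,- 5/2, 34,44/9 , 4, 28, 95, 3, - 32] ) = [ -72 , - 32 , - 5/2,3, 4, 44/9, 21.75,28,34, 58,94 , 95 ] 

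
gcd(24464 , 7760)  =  16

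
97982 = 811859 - 713877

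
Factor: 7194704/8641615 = 2^4*5^ (-1)*11^1*40879^1*1728323^(-1)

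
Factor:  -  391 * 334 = - 2^1*17^1*23^1*167^1 = - 130594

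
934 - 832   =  102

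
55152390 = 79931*690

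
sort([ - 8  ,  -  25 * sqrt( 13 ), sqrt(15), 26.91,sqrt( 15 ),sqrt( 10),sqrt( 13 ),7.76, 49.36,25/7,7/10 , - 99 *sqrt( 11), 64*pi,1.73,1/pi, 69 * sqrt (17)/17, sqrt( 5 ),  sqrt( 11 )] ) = [ - 99 * sqrt(11 ) , - 25 * sqrt(13 ), - 8,  1/pi,7/10, 1.73,sqrt( 5 ),sqrt ( 10 ),sqrt (11 ),25/7, sqrt( 13 ),sqrt( 15),sqrt( 15), 7.76,69*sqrt( 17)/17 , 26.91, 49.36,64*pi ]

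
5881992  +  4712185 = 10594177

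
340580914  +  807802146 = 1148383060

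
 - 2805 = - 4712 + 1907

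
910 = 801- - 109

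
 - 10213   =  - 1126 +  - 9087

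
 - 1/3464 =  - 1+3463/3464 = - 0.00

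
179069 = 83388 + 95681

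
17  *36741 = 624597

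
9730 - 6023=3707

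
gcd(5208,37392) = 24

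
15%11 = 4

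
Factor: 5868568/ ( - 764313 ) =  - 308872/40227= - 2^3*3^( - 1 )*11^(  -  1 )*23^(-1)*53^( - 1 )*38609^1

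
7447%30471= 7447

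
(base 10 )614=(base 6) 2502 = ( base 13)383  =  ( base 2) 1001100110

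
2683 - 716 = 1967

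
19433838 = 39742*489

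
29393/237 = 29393/237 = 124.02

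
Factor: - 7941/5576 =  - 2^(  -  3 )*3^1 * 17^ ( -1)*  41^(-1)*2647^1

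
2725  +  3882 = 6607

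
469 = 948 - 479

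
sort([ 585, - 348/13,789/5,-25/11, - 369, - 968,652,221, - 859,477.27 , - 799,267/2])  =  [ - 968, - 859, - 799, - 369, - 348/13, - 25/11,267/2, 789/5,  221,477.27 , 585, 652 ] 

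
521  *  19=9899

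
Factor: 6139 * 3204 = 2^2*3^2*7^1 * 89^1 * 877^1 = 19669356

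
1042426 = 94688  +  947738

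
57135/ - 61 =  -937 + 22/61 = - 936.64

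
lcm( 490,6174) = 30870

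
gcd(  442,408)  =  34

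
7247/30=7247/30 = 241.57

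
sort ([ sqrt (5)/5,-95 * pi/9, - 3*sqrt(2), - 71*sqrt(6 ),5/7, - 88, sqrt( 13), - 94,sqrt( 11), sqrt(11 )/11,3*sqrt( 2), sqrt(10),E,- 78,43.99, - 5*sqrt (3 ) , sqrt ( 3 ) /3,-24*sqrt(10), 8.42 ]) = [ - 71*sqrt( 6), - 94, - 88, - 78, - 24*sqrt(10), - 95*pi/9, - 5 * sqrt( 3), - 3*sqrt( 2 ),sqrt( 11) /11 , sqrt( 5) /5, sqrt(3 ) /3, 5/7, E,sqrt( 10),sqrt (11),sqrt( 13),  3*  sqrt ( 2 ),8.42, 43.99 ]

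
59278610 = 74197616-14919006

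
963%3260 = 963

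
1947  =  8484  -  6537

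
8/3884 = 2/971 = 0.00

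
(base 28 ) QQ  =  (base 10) 754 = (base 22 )1C6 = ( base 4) 23302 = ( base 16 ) 2f2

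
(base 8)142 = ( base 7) 200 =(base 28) 3E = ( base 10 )98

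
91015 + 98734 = 189749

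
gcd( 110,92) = 2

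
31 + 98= 129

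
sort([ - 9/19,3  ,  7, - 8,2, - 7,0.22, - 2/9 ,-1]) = [ - 8, - 7, - 1, - 9/19,  -  2/9 , 0.22, 2,3,7]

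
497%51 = 38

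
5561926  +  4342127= 9904053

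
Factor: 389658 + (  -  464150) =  - 2^2*11^1*1693^1 = -74492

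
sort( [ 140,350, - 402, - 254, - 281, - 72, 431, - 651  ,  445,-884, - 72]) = [ - 884, - 651, - 402, - 281,-254, - 72, - 72, 140,350 , 431,  445 ] 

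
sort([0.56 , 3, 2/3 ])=[ 0.56, 2/3 , 3 ] 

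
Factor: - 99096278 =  - 2^1 * 353^1*140363^1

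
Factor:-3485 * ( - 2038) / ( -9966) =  -3^( - 1) * 5^1*11^( - 1)*17^1*41^1* 151^( - 1 )*1019^1= - 3551215/4983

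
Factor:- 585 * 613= - 3^2*5^1*13^1 * 613^1 = - 358605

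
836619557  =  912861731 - 76242174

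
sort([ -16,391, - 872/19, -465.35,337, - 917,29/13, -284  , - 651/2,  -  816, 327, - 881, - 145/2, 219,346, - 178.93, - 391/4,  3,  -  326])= [-917, - 881, - 816 ,- 465.35, - 326,  -  651/2 ,-284,-178.93, - 391/4,-145/2, - 872/19 ,-16, 29/13,3, 219,327,337, 346,391]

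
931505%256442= 162179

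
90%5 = 0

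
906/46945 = 906/46945 =0.02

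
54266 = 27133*2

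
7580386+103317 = 7683703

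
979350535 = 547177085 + 432173450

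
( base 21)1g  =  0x25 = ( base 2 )100101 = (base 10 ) 37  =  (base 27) 1a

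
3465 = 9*385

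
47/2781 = 47/2781  =  0.02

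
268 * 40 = 10720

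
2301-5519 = -3218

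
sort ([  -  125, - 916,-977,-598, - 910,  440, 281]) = [ - 977, - 916,-910 , - 598, - 125,281,  440]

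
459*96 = 44064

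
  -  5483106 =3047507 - 8530613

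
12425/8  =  12425/8 =1553.12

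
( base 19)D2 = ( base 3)100020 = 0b11111001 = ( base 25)9o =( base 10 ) 249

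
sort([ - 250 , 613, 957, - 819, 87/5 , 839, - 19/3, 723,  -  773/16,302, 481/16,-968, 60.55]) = [ - 968, - 819,-250, - 773/16 , - 19/3, 87/5, 481/16, 60.55, 302, 613,723 , 839, 957 ]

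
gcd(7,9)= 1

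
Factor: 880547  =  83^1*103^2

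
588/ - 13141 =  - 588/13141 =- 0.04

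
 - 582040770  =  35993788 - 618034558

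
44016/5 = 8803 + 1/5 = 8803.20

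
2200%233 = 103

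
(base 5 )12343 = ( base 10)973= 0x3CD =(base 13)59b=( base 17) 364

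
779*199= 155021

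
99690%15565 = 6300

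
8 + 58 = 66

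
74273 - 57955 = 16318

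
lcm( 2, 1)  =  2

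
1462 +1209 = 2671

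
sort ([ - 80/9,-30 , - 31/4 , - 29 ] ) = [ - 30, - 29, - 80/9, - 31/4]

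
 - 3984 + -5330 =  - 9314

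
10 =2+8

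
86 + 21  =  107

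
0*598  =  0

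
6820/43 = 158 + 26/43   =  158.60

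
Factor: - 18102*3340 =-60460680 = - 2^3*3^1*5^1*7^1*167^1*431^1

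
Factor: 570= 2^1*3^1*5^1*19^1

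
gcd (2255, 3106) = 1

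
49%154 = 49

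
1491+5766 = 7257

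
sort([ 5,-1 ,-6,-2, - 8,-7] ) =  [-8, - 7,-6,-2,-1,5]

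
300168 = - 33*( - 9096)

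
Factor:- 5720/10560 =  - 2^( - 3 )*3^( - 1 )*13^1 = -13/24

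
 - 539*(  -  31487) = 16971493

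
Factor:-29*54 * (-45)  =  2^1 * 3^5*5^1*29^1 = 70470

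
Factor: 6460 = 2^2*5^1*17^1 * 19^1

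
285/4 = 285/4=71.25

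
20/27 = 20/27 = 0.74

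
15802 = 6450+9352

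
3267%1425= 417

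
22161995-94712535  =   - 72550540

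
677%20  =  17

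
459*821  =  376839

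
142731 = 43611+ 99120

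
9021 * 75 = 676575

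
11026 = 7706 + 3320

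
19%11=8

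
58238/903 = 64 + 446/903 = 64.49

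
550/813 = 550/813=0.68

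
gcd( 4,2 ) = 2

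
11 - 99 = -88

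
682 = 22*31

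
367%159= 49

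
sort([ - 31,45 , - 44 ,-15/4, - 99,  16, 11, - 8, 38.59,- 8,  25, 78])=[-99, - 44,-31 , - 8, - 8, - 15/4,11,  16, 25,  38.59,  45,78]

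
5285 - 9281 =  - 3996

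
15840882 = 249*63618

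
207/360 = 23/40 = 0.57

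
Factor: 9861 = 3^1*19^1*173^1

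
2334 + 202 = 2536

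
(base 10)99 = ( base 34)2v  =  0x63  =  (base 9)120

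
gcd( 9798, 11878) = 2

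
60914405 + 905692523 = 966606928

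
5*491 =2455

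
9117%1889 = 1561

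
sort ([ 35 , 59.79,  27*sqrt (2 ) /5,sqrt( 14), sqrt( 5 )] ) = [sqrt( 5), sqrt( 14 ), 27*sqrt( 2) /5, 35,59.79]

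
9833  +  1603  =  11436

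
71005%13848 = 1765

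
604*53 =32012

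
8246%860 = 506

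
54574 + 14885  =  69459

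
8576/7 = 8576/7 = 1225.14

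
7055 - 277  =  6778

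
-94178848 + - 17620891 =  - 111799739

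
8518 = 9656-1138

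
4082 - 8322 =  - 4240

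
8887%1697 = 402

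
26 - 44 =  - 18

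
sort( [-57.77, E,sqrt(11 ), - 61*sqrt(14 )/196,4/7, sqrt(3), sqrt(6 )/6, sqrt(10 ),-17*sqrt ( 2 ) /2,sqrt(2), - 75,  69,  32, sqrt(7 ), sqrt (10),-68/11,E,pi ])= [-75, - 57.77, - 17*sqrt(2 )/2,  -  68/11, - 61*sqrt(14 )/196,sqrt(6) /6 , 4/7, sqrt(2 ), sqrt(3), sqrt(7 ),  E, E,  pi,sqrt( 10),  sqrt(10 ),sqrt(11),  32,69 ] 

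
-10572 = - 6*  1762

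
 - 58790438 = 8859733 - 67650171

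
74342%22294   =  7460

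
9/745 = 9/745 = 0.01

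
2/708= 1/354 =0.00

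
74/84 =37/42=0.88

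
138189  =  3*46063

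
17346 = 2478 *7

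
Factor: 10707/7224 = 2^( - 3)*7^ ( - 1 )*83^1 = 83/56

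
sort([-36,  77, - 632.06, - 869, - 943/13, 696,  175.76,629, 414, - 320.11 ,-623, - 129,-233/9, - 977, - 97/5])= [ - 977,  -  869 ,-632.06, - 623, - 320.11, - 129, - 943/13,-36, - 233/9, - 97/5, 77, 175.76,414, 629, 696 ] 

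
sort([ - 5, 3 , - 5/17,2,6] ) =[-5, - 5/17,2,3,6] 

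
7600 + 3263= 10863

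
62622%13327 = 9314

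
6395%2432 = 1531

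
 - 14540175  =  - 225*64623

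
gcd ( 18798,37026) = 6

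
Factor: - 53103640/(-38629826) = 26551820/19314913= 2^2*5^1*29^1*523^(  -  1)*36931^( - 1 )*45779^1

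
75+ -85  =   - 10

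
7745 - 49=7696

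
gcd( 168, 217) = 7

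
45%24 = 21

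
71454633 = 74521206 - 3066573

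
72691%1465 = 906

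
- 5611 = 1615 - 7226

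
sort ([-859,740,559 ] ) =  [ - 859, 559, 740] 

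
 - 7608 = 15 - 7623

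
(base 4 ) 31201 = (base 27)151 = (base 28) 12p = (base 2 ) 1101100001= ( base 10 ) 865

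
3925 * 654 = 2566950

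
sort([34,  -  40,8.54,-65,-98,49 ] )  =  [ - 98, - 65, - 40, 8.54,  34, 49]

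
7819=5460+2359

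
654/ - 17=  -39 + 9/17 =- 38.47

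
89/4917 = 89/4917  =  0.02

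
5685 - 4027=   1658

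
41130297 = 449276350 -408146053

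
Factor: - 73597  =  -73597^1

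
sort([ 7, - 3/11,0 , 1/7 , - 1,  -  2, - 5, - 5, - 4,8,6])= [ - 5, - 5,- 4,-2, - 1, - 3/11, 0, 1/7,  6,7,8 ]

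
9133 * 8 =73064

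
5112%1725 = 1662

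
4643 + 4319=8962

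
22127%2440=167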